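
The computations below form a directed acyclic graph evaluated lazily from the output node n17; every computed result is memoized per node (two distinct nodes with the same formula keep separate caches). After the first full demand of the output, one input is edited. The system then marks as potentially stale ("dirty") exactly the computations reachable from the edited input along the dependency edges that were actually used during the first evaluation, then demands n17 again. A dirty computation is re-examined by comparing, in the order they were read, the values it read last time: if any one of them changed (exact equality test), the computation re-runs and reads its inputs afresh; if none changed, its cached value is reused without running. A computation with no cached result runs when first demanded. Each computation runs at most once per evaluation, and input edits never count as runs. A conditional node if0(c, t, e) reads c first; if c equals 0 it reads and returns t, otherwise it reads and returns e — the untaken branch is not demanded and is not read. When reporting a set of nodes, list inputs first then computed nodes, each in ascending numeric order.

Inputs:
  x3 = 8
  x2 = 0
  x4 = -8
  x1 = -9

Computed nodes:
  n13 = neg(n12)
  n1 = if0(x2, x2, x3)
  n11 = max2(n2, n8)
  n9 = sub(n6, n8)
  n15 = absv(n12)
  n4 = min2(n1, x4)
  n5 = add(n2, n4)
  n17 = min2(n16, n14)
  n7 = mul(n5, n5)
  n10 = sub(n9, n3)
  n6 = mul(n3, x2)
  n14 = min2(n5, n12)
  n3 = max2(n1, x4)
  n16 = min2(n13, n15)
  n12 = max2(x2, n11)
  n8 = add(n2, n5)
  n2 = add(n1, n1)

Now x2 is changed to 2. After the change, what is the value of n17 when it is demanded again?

Demanding n17 again yields -24.

First demand of the output computes:
  n1 = if0(x2=0 -> then branch x2) = 0
  n2 = add(0, 0) = 0
  n4 = min2(0, -8) = -8
  n5 = add(0, -8) = -8
  n8 = add(0, -8) = -8
  n11 = max2(0, -8) = 0
  n12 = max2(0, 0) = 0
  n13 = neg(0) = 0
  n14 = min2(-8, 0) = -8
  n15 = absv(0) = 0
  n16 = min2(0, 0) = 0
  n17 = min2(0, -8) = -8

After the edit, cleaning proceeds:
  n1: a read changed (x2 0->2; x2 0->2) — executes, giving 8.
  n2: a read changed (n1 0->8; n1 0->8) — executes, giving 16.
  n4: a read changed (n1 0->8) — executes, giving -8 — identical to its old value.
  n5: a read changed (n2 0->16) — executes, giving 8.
  n8: a read changed (n2 0->16; n5 -8->8) — executes, giving 24.
  n11: a read changed (n2 0->16; n8 -8->24) — executes, giving 24.
  n12: a read changed (x2 0->2; n11 0->24) — executes, giving 24.
  n13: a read changed (n12 0->24) — executes, giving -24.
  n14: a read changed (n5 -8->8; n12 0->24) — executes, giving 8.
  n15: a read changed (n12 0->24) — executes, giving 24.
  n16: a read changed (n13 0->-24; n15 0->24) — executes, giving -24.
  n17: a read changed (n16 0->-24; n14 -8->8) — executes, giving -24.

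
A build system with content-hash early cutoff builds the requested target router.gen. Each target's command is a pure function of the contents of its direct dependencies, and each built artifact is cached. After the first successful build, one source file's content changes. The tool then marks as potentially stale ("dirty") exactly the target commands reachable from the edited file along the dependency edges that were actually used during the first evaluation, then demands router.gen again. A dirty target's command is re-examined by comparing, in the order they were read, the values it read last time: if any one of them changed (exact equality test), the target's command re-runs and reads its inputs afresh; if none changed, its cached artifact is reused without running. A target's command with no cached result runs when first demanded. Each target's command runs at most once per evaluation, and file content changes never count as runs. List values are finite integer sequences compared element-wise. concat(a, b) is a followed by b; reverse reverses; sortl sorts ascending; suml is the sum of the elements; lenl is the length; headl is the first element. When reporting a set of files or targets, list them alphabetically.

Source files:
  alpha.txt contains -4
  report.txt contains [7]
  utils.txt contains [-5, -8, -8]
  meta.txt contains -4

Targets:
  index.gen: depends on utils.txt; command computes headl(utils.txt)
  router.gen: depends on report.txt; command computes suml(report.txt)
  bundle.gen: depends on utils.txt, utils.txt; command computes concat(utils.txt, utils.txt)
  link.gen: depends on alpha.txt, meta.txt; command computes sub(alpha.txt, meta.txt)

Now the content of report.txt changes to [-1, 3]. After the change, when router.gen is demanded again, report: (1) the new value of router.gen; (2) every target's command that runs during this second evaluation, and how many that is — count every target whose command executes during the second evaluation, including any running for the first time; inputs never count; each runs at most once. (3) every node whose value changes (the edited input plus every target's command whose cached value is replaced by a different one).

New value of router.gen: 2.
Target commands that run: router.gen — 1 in total.
Values that change: report.txt, router.gen.

First evaluation (everything demanded from the output):
  router.gen = suml([7]) = 7

Propagation after the edit:
  router.gen: runs — report.txt [7]->[-1, 3]; result 2.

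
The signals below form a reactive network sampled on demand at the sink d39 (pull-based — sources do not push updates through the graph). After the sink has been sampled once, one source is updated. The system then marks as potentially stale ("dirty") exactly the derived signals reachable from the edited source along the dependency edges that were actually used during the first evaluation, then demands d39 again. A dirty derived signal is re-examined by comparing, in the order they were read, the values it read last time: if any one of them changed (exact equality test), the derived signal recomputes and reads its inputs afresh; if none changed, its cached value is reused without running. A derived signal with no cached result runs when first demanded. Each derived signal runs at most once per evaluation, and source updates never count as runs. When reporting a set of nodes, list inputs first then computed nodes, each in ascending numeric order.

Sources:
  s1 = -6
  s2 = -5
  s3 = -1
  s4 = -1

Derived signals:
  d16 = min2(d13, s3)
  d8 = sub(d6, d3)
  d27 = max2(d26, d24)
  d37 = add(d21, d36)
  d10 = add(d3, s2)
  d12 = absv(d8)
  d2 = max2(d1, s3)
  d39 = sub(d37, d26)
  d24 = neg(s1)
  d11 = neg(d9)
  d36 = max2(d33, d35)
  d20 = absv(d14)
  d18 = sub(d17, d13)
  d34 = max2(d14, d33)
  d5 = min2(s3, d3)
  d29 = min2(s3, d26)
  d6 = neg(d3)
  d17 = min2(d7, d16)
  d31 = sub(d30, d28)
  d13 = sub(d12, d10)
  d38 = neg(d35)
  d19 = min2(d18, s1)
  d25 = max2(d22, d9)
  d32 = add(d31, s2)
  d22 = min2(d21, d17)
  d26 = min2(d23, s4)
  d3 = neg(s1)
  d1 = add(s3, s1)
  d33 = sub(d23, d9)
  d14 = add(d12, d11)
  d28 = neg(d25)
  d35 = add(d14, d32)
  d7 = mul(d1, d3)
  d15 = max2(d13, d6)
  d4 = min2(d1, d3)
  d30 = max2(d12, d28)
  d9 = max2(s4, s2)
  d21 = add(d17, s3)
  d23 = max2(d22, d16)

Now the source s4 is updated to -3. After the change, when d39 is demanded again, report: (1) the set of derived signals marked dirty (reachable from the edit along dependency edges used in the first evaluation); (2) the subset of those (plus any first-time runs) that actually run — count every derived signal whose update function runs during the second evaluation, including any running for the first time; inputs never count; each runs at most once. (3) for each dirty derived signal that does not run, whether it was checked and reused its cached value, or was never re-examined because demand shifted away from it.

Dirty set: d9, d11, d14, d25, d26, d28, d30, d31, d32, d33, d35, d36, d37, d39.
Run set: d9, d11, d14, d25, d26, d28, d30, d31, d32, d33, d35, d36, d39 (13 run).
Re-examined without running (cache reused): d37.
The important point: at d37 every value read last time is unchanged, so the dirty flag clears without a run.

Initial pass — values computed on the first demand:
  d1 = add(-1, -6) = -7
  d3 = neg(-6) = 6
  d6 = neg(6) = -6
  d7 = mul(-7, 6) = -42
  d8 = sub(-6, 6) = -12
  d9 = max2(-1, -5) = -1
  d10 = add(6, -5) = 1
  d11 = neg(-1) = 1
  d12 = absv(-12) = 12
  d13 = sub(12, 1) = 11
  d14 = add(12, 1) = 13
  d16 = min2(11, -1) = -1
  d17 = min2(-42, -1) = -42
  d21 = add(-42, -1) = -43
  d22 = min2(-43, -42) = -43
  d23 = max2(-43, -1) = -1
  d25 = max2(-43, -1) = -1
  d26 = min2(-1, -1) = -1
  d28 = neg(-1) = 1
  d30 = max2(12, 1) = 12
  d31 = sub(12, 1) = 11
  d32 = add(11, -5) = 6
  d33 = sub(-1, -1) = 0
  d35 = add(13, 6) = 19
  d36 = max2(0, 19) = 19
  d37 = add(-43, 19) = -24
  d39 = sub(-24, -1) = -23

Second demand — change propagation:
  d9: re-runs because s4 -1->-3; new result -3.
  d11: re-runs because d9 -1->-3; new result 3.
  d14: re-runs because d11 1->3; new result 15.
  d25: re-runs because d9 -1->-3; new result -3.
  d26: re-runs because s4 -1->-3; new result -3.
  d28: re-runs because d25 -1->-3; new result 3.
  d30: re-runs because d28 1->3; new result 12 (unchanged).
  d31: re-runs because d28 1->3; new result 9.
  d32: re-runs because d31 11->9; new result 4.
  d33: re-runs because d9 -1->-3; new result 2.
  d35: re-runs because d14 13->15; d32 6->4; new result 19 (unchanged).
  d36: re-runs because d33 0->2; new result 19 (unchanged).
  d37: re-examined; everything it read last time is the same (d21 unchanged, d36 unchanged) — cache -24 kept, no run.
  d39: re-runs because d26 -1->-3; new result -21.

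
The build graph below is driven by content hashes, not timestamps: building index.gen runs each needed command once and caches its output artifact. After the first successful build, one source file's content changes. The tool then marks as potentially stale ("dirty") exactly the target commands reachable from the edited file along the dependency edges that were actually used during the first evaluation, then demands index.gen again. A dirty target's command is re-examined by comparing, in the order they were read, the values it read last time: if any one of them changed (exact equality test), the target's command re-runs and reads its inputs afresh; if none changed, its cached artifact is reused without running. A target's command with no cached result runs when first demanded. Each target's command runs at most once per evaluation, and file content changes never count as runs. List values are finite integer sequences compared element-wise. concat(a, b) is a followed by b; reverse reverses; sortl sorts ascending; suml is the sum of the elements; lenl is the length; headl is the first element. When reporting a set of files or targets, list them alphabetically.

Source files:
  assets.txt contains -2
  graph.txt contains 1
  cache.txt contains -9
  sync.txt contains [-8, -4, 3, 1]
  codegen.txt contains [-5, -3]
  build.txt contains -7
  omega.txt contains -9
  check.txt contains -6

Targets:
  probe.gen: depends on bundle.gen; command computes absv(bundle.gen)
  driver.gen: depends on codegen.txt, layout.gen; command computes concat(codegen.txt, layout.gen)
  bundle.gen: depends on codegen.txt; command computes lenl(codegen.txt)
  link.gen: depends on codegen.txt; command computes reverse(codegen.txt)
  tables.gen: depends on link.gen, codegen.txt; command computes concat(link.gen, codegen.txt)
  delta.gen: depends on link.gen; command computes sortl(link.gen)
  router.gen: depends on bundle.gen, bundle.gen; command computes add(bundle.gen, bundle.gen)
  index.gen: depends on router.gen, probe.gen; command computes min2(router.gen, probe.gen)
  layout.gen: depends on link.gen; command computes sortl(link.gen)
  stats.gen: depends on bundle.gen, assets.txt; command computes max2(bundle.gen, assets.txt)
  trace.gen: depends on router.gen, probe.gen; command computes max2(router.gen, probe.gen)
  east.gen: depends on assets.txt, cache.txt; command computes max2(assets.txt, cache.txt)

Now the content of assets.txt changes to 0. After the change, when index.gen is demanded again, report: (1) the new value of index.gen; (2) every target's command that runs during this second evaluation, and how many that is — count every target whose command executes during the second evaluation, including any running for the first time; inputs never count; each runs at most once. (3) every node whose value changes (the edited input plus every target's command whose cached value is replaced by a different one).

index.gen now evaluates to 2.
Run set: none (0 run).
Changed values: assets.txt.
The important point: nothing the output needs ever reads assets.txt, so the edit is invisible to it.

Initial pass — values computed on the first demand:
  bundle.gen = lenl([-5, -3]) = 2
  probe.gen = absv(2) = 2
  router.gen = add(2, 2) = 4
  index.gen = min2(4, 2) = 2

Second demand — change propagation:
  no demanded computation ever read assets.txt, so the edit dirties nothing and nothing runs.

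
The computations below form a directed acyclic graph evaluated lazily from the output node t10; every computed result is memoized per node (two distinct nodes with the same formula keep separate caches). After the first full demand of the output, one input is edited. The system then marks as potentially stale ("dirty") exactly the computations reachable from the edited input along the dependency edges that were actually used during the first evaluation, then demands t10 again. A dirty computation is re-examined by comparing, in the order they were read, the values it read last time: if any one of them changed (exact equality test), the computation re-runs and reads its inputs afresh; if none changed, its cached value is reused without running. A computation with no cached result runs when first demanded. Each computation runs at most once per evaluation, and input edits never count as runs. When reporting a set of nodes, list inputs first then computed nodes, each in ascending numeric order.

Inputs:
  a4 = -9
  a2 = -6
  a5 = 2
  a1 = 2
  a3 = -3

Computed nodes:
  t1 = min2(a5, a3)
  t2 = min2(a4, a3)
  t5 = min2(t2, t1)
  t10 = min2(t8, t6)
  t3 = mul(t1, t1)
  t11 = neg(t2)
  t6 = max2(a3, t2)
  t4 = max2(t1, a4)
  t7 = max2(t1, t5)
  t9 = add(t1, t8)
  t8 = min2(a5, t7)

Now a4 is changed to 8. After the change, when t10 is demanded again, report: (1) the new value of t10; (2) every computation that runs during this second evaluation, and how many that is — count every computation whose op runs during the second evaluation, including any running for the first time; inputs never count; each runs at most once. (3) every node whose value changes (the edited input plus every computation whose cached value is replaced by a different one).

Demanding t10 again yields -3.
4 computations run: t2, t5, t6, t7.
The nodes whose values change: a4, t2, t5.
Note where the cutoff bites: t8 is checked, finds nothing changed, and keeps its cache.

First demand of the output computes:
  t1 = min2(2, -3) = -3
  t2 = min2(-9, -3) = -9
  t5 = min2(-9, -3) = -9
  t6 = max2(-3, -9) = -3
  t7 = max2(-3, -9) = -3
  t8 = min2(2, -3) = -3
  t10 = min2(-3, -3) = -3

After the edit, cleaning proceeds:
  t2: a read changed (a4 -9->8) — executes, giving -3.
  t5: a read changed (t2 -9->-3) — executes, giving -3.
  t6: a read changed (t2 -9->-3) — executes, giving -3 — identical to its old value.
  t7: a read changed (t5 -9->-3) — executes, giving -3 — identical to its old value.
  t8: dirty, but its reads are unchanged (a5 unchanged, t7 unchanged); cached -3 stands.
  t10: dirty, but its reads are unchanged (t8 unchanged, t6 unchanged); cached -3 stands.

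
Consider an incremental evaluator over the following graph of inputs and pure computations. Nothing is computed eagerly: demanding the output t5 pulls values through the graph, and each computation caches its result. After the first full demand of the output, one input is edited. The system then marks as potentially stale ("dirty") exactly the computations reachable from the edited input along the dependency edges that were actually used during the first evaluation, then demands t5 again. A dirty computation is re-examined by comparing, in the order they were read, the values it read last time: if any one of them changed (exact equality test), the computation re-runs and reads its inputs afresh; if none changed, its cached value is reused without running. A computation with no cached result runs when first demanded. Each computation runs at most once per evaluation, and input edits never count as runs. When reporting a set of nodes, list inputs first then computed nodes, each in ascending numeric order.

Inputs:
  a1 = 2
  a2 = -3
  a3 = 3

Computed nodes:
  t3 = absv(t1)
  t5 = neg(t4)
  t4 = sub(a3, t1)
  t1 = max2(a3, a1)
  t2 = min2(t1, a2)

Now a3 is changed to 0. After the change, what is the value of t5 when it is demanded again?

Initial pass — values computed on the first demand:
  t1 = max2(3, 2) = 3
  t4 = sub(3, 3) = 0
  t5 = neg(0) = 0

Second demand — change propagation:
  t1: re-runs because a3 3->0; new result 2.
  t4: re-runs because a3 3->0; t1 3->2; new result -2.
  t5: re-runs because t4 0->-2; new result 2.

t5 now evaluates to 2.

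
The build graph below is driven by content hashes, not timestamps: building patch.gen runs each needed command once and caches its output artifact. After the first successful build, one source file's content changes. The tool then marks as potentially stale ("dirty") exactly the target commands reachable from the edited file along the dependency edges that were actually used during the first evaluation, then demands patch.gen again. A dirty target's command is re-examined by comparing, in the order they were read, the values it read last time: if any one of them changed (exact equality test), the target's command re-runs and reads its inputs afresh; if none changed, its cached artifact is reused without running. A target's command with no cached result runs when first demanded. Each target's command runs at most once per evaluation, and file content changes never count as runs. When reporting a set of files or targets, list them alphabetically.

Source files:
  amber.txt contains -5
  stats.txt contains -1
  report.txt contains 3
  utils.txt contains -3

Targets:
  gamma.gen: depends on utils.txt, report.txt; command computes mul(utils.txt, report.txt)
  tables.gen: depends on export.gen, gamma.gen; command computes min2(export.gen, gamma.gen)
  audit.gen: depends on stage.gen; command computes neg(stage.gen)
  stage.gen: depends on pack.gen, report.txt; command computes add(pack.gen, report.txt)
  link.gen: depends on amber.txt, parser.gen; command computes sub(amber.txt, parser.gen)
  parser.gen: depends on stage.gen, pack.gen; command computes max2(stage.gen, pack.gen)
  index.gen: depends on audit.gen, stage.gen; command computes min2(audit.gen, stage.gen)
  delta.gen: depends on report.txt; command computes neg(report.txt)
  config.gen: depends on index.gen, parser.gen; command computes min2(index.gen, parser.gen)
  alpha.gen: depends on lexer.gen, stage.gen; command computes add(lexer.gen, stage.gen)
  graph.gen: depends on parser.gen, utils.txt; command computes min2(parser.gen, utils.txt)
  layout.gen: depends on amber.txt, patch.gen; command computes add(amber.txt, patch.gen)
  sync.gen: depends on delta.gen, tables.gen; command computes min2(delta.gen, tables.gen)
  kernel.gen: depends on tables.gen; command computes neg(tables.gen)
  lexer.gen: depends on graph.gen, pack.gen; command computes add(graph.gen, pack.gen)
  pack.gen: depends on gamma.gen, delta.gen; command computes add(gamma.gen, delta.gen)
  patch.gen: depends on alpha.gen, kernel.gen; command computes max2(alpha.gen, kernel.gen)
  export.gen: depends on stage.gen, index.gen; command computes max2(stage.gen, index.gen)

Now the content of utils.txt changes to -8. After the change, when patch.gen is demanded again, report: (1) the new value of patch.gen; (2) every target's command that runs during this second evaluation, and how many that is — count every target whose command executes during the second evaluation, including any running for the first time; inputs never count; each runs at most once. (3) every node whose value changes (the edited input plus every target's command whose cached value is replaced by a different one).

patch.gen now evaluates to 24.
Run set: alpha.gen, audit.gen, export.gen, gamma.gen, graph.gen, index.gen, kernel.gen, lexer.gen, pack.gen, parser.gen, patch.gen, stage.gen, tables.gen (13 run).
Changed values: alpha.gen, audit.gen, export.gen, gamma.gen, graph.gen, index.gen, kernel.gen, lexer.gen, pack.gen, parser.gen, patch.gen, stage.gen, tables.gen, utils.txt.

Initial pass — values computed on the first demand:
  delta.gen = neg(3) = -3
  gamma.gen = mul(-3, 3) = -9
  pack.gen = add(-9, -3) = -12
  stage.gen = add(-12, 3) = -9
  audit.gen = neg(-9) = 9
  index.gen = min2(9, -9) = -9
  export.gen = max2(-9, -9) = -9
  parser.gen = max2(-9, -12) = -9
  graph.gen = min2(-9, -3) = -9
  lexer.gen = add(-9, -12) = -21
  alpha.gen = add(-21, -9) = -30
  tables.gen = min2(-9, -9) = -9
  kernel.gen = neg(-9) = 9
  patch.gen = max2(-30, 9) = 9

Second demand — change propagation:
  gamma.gen: re-runs because utils.txt -3->-8; new result -24.
  pack.gen: re-runs because gamma.gen -9->-24; new result -27.
  stage.gen: re-runs because pack.gen -12->-27; new result -24.
  audit.gen: re-runs because stage.gen -9->-24; new result 24.
  index.gen: re-runs because audit.gen 9->24; stage.gen -9->-24; new result -24.
  export.gen: re-runs because stage.gen -9->-24; index.gen -9->-24; new result -24.
  parser.gen: re-runs because stage.gen -9->-24; pack.gen -12->-27; new result -24.
  graph.gen: re-runs because parser.gen -9->-24; utils.txt -3->-8; new result -24.
  lexer.gen: re-runs because graph.gen -9->-24; pack.gen -12->-27; new result -51.
  alpha.gen: re-runs because lexer.gen -21->-51; stage.gen -9->-24; new result -75.
  tables.gen: re-runs because export.gen -9->-24; gamma.gen -9->-24; new result -24.
  kernel.gen: re-runs because tables.gen -9->-24; new result 24.
  patch.gen: re-runs because alpha.gen -30->-75; kernel.gen 9->24; new result 24.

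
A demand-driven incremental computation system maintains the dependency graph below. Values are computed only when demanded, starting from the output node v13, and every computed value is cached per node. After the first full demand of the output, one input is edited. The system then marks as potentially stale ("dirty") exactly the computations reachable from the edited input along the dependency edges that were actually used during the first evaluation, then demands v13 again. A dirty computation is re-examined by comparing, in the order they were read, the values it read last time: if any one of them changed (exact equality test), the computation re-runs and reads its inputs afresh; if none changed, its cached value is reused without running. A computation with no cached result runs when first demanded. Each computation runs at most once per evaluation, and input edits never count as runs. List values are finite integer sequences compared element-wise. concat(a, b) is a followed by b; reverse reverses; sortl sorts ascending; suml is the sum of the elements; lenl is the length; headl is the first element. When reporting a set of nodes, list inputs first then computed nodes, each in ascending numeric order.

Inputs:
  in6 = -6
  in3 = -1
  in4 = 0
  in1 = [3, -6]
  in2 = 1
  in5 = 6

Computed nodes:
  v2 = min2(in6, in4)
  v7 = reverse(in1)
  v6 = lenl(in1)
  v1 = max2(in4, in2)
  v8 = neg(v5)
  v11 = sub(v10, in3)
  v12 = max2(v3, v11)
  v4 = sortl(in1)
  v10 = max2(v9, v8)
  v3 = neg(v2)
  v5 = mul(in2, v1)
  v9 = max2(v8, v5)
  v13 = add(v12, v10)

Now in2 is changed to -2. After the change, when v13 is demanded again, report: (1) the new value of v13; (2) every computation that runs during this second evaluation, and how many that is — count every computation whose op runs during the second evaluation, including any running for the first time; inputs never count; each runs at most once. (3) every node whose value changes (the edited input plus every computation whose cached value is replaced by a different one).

First evaluation (everything demanded from the output):
  v1 = max2(0, 1) = 1
  v2 = min2(-6, 0) = -6
  v3 = neg(-6) = 6
  v5 = mul(1, 1) = 1
  v8 = neg(1) = -1
  v9 = max2(-1, 1) = 1
  v10 = max2(1, -1) = 1
  v11 = sub(1, -1) = 2
  v12 = max2(6, 2) = 6
  v13 = add(6, 1) = 7

Propagation after the edit:
  v1: runs — in2 1->-2; result 0.
  v5: runs — in2 1->-2; v1 1->0; result 0.
  v8: runs — v5 1->0; result 0.
  v9: runs — v8 -1->0; v5 1->0; result 0.
  v10: runs — v9 1->0; v8 -1->0; result 0.
  v11: runs — v10 1->0; result 1.
  v12: runs — v11 2->1; result 6 (same value as before).
  v13: runs — v10 1->0; result 6.

New value of v13: 6.
Computations that run: v1, v5, v8, v9, v10, v11, v12, v13 — 8 in total.
Values that change: in2, v1, v5, v8, v9, v10, v11, v13.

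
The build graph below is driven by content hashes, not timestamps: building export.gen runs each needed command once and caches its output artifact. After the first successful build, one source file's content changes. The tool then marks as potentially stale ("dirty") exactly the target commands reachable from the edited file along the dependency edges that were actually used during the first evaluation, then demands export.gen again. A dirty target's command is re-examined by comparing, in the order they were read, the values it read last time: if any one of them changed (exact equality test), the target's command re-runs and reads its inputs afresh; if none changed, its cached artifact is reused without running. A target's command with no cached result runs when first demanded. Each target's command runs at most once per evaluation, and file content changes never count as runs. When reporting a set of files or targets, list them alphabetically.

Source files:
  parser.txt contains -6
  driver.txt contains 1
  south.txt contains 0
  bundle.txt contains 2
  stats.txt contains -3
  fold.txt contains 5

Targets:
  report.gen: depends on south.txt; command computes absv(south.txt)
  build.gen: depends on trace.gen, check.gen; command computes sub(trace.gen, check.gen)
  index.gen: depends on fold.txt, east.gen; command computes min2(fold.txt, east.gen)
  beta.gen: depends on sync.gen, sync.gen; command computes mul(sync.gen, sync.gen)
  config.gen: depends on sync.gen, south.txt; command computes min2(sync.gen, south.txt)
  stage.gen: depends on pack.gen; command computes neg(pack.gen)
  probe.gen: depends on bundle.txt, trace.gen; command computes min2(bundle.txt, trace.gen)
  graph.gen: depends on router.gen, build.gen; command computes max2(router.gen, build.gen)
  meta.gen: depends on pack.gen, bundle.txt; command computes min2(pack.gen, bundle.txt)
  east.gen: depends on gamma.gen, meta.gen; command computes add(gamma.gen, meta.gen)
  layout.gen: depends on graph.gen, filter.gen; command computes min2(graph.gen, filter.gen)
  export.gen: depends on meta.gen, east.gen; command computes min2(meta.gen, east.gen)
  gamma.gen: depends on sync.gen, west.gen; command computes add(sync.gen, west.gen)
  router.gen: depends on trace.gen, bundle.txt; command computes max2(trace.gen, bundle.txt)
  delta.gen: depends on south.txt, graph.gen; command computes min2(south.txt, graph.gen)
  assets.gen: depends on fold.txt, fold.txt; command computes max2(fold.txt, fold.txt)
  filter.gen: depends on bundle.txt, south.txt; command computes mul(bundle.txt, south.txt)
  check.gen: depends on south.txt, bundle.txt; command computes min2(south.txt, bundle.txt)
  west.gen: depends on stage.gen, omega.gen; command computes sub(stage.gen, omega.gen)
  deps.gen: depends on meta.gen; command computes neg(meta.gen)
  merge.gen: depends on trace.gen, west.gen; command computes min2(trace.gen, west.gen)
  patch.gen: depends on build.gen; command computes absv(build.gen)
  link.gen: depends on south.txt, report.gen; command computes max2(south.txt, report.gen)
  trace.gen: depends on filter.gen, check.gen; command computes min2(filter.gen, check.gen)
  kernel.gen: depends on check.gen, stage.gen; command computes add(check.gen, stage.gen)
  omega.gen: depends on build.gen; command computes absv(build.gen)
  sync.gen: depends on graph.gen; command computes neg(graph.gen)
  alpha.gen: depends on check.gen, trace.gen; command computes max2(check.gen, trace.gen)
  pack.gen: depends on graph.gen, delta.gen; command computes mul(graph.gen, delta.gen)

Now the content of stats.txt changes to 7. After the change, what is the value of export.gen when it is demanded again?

export.gen now evaluates to -2.
The important point: nothing the output needs ever reads stats.txt, so the edit is invisible to it.

Initial pass — values computed on the first demand:
  check.gen = min2(0, 2) = 0
  filter.gen = mul(2, 0) = 0
  trace.gen = min2(0, 0) = 0
  build.gen = sub(0, 0) = 0
  omega.gen = absv(0) = 0
  router.gen = max2(0, 2) = 2
  graph.gen = max2(2, 0) = 2
  delta.gen = min2(0, 2) = 0
  pack.gen = mul(2, 0) = 0
  meta.gen = min2(0, 2) = 0
  stage.gen = neg(0) = 0
  sync.gen = neg(2) = -2
  west.gen = sub(0, 0) = 0
  gamma.gen = add(-2, 0) = -2
  east.gen = add(-2, 0) = -2
  export.gen = min2(0, -2) = -2

Second demand — change propagation:
  no demanded computation ever read stats.txt, so the edit dirties nothing and nothing runs.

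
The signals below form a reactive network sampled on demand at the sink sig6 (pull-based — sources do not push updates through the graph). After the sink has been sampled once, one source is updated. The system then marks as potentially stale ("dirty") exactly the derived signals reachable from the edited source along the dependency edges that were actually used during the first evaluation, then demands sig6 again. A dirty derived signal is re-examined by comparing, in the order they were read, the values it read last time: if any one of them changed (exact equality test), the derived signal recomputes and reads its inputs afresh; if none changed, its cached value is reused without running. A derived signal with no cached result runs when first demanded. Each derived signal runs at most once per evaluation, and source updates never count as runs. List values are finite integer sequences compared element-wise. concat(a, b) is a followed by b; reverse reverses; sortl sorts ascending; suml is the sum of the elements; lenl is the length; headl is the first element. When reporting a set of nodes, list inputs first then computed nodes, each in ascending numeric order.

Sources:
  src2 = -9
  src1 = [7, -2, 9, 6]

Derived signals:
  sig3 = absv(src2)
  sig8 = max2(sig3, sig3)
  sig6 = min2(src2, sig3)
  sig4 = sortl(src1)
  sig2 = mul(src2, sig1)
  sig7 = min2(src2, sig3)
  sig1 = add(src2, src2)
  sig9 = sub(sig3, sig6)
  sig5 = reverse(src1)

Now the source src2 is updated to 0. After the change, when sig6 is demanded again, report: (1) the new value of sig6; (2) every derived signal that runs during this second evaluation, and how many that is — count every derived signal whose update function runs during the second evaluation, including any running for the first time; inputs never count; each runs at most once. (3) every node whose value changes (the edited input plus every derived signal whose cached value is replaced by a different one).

sig6 now evaluates to 0.
Run set: sig3, sig6 (2 run).
Changed values: src2, sig3, sig6.

Initial pass — values computed on the first demand:
  sig3 = absv(-9) = 9
  sig6 = min2(-9, 9) = -9

Second demand — change propagation:
  sig3: re-runs because src2 -9->0; new result 0.
  sig6: re-runs because src2 -9->0; sig3 9->0; new result 0.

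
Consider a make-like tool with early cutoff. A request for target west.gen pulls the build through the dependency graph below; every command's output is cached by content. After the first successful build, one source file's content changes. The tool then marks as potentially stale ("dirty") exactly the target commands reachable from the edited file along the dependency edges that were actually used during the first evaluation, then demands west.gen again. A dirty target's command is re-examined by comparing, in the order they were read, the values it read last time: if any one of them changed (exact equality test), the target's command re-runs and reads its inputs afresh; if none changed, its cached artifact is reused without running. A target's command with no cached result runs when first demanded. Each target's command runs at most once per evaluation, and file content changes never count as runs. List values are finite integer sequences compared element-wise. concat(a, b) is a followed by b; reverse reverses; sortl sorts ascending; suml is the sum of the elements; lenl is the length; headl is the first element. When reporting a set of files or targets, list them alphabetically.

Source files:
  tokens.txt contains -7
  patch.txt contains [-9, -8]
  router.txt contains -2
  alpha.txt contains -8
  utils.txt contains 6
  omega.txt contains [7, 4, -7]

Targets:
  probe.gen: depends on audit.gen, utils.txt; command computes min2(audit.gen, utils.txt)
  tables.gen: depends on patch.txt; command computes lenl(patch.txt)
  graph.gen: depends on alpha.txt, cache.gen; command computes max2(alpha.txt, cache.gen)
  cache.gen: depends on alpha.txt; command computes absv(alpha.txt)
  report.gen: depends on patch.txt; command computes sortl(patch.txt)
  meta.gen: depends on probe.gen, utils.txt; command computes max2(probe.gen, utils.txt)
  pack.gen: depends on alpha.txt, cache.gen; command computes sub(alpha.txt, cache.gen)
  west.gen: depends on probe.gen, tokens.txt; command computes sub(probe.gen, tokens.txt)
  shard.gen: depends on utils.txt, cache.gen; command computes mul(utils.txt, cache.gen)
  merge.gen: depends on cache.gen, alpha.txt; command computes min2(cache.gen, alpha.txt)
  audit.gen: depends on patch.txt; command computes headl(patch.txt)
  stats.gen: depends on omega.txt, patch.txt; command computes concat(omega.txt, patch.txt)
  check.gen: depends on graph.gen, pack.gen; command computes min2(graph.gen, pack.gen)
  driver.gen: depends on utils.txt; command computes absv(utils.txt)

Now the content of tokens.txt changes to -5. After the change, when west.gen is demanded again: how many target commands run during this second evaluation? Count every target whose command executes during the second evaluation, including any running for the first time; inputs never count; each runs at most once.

1 target commands run: west.gen.

First demand of the output computes:
  audit.gen = headl([-9, -8]) = -9
  probe.gen = min2(-9, 6) = -9
  west.gen = sub(-9, -7) = -2

After the edit, cleaning proceeds:
  west.gen: a read changed (tokens.txt -7->-5) — executes, giving -4.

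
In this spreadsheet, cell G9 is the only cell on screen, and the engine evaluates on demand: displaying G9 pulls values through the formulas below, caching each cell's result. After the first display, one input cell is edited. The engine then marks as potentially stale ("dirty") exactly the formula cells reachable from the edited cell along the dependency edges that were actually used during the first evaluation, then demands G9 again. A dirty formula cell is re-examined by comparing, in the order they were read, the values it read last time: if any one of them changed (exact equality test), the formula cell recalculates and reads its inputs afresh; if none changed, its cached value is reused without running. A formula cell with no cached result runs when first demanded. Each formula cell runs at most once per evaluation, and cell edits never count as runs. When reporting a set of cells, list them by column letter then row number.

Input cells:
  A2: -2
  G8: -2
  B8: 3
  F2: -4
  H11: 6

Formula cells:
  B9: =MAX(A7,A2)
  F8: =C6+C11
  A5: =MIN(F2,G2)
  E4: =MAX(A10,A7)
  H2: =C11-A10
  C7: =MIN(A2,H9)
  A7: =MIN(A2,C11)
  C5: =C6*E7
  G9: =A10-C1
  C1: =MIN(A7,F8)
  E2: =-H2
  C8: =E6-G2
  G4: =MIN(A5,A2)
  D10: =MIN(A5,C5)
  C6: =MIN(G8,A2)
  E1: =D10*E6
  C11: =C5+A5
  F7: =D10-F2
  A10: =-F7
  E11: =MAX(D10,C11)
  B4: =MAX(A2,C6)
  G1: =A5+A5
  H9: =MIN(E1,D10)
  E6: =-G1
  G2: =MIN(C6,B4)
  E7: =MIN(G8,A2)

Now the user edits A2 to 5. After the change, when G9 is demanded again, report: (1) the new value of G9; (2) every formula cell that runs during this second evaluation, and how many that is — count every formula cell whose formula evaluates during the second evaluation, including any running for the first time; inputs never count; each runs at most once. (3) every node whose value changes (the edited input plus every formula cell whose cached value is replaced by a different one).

G9 now evaluates to 2.
Run set: A7, B4, C1, C6, E7, G2 (6 run).
Changed values: A2, A7, B4.
The important point: at A5 every value read last time is unchanged, so the dirty flag clears without a run.

Initial pass — values computed on the first demand:
  C6 = MIN(-2, -2) = -2
  B4 = MAX(-2, -2) = -2
  E7 = MIN(-2, -2) = -2
  C5 = -2 * -2 = 4
  G2 = MIN(-2, -2) = -2
  A5 = MIN(-4, -2) = -4
  C11 = 4 + -4 = 0
  A7 = MIN(-2, 0) = -2
  D10 = MIN(-4, 4) = -4
  F7 = -4 - -4 = 0
  A10 = -(0) = 0
  F8 = -2 + 0 = -2
  C1 = MIN(-2, -2) = -2
  G9 = 0 - -2 = 2

Second demand — change propagation:
  C6: re-runs because A2 -2->5; new result -2 (unchanged).
  B4: re-runs because A2 -2->5; new result 5.
  E7: re-runs because A2 -2->5; new result -2 (unchanged).
  C5: re-examined; everything it read last time is the same (C6 unchanged, E7 unchanged) — cache 4 kept, no run.
  G2: re-runs because B4 -2->5; new result -2 (unchanged).
  A5: re-examined; everything it read last time is the same (F2 unchanged, G2 unchanged) — cache -4 kept, no run.
  C11: re-examined; everything it read last time is the same (C5 unchanged, A5 unchanged) — cache 0 kept, no run.
  A7: re-runs because A2 -2->5; new result 0.
  D10: re-examined; everything it read last time is the same (A5 unchanged, C5 unchanged) — cache -4 kept, no run.
  F7: re-examined; everything it read last time is the same (D10 unchanged, F2 unchanged) — cache 0 kept, no run.
  A10: re-examined; everything it read last time is the same (F7 unchanged) — cache 0 kept, no run.
  F8: re-examined; everything it read last time is the same (C6 unchanged, C11 unchanged) — cache -2 kept, no run.
  C1: re-runs because A7 -2->0; new result -2 (unchanged).
  G9: re-examined; everything it read last time is the same (A10 unchanged, C1 unchanged) — cache 2 kept, no run.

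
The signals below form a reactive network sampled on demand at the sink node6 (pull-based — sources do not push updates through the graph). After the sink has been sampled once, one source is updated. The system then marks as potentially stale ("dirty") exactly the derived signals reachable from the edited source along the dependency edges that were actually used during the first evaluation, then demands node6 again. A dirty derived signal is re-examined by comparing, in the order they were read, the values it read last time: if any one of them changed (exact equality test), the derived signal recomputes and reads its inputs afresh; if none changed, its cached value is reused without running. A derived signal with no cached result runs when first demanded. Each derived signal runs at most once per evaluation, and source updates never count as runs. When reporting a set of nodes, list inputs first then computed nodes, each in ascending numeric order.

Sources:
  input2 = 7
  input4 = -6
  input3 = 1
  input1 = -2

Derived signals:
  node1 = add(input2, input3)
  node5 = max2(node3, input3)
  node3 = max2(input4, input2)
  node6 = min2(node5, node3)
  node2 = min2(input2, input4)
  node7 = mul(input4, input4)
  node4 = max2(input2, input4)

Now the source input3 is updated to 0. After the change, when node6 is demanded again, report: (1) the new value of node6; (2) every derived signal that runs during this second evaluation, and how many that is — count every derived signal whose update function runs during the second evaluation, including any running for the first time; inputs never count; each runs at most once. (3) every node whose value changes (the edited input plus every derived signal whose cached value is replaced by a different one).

node6 now evaluates to 7.
Run set: node5 (1 run).
Changed values: input3.
The important point: node5 recomputes to an identical value, and the output ends up unchanged.

Initial pass — values computed on the first demand:
  node3 = max2(-6, 7) = 7
  node5 = max2(7, 1) = 7
  node6 = min2(7, 7) = 7

Second demand — change propagation:
  node5: re-runs because input3 1->0; new result 7 (unchanged).
  node6: re-examined; everything it read last time is the same (node5 unchanged, node3 unchanged) — cache 7 kept, no run.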